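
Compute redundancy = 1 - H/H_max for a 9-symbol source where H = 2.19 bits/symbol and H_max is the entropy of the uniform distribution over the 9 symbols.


H_max = log2(K) = log2(9) = 3.1699 bits/symbol. Redundancy = 1 - H/H_max = 1 - 2.19/3.1699 = 1 - 0.6909 = 0.3091

0.3091


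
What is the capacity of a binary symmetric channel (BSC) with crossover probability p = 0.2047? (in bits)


H(p) = -p*log2(p) - (1-p)*log2(1-p) = -0.2047*log2(0.2047) - 0.7953*log2(0.7953) = 0.468439 + 0.262790 = 0.7312. C = 1 - H(p) = 1 - 0.7312 = 0.2688

0.2688 bits


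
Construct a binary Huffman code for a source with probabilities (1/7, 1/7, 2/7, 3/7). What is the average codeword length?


Huffman construction (repeatedly merge the two least-probable nodes; each merge adds 1 bit to every symbol beneath it): 1/7 + 1/7 = 2/7; 2/7 + 2/7 = 4/7; 3/7 + 4/7 = 1. Resulting codeword lengths (in the order the probabilities were given): (3, 3, 2, 1). L_avg = sum(p_i * l_i) = 1/7*3 + 1/7*3 + 2/7*2 + 3/7*1 = 13/7 = 1.8571

1.8571 bits


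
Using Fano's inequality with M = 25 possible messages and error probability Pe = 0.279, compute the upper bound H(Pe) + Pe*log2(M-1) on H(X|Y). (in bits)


H(Pe) = -Pe*log2(Pe) - (1-Pe)*log2(1-Pe) = -0.279*log2(0.279) - 0.721*log2(0.721) = 0.513824 + 0.340261 = 0.8541. Pe*log2(M-1) = 0.279*log2(24) = 1.279205. Bound = H(Pe) + Pe*log2(M-1) = 0.513824 + 0.340261 + 1.279205 = 2.1333

2.1333 bits


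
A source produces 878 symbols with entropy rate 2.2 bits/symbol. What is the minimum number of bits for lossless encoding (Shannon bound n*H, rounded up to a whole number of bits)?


Minimum bits >= n * H = 878 * 2.2 = 1931.6, rounded up to a whole number of bits = 1932

1932 bits


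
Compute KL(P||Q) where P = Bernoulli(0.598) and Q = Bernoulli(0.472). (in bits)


KL = p*log2(p/q) + (1-p)*log2((1-p)/(1-q)) = 0.598*log2(0.598/0.472) + 0.402*log2(0.402/0.528) = 0.046

0.046 bits


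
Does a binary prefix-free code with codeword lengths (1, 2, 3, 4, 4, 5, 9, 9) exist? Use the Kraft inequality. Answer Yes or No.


Kraft sum = sum(2^(-l_i)) = 1.0352, need <= 1. Result: violated (a binary prefix-free code with these lengths cannot exist)

No


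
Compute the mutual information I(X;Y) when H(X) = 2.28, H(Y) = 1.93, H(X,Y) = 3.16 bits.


I(X;Y) = H(X) + H(Y) - H(X,Y) = 2.28 + 1.93 - 3.16 = 1.05

1.05 bits


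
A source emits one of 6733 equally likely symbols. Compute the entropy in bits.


H = log2(n) = log2(6733) = 12.717

12.717 bits


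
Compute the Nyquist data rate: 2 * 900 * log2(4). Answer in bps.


Rate = 2 * B * log2(M) = 2 * 900 * 2.0 = 3600.0

3600.0 bps


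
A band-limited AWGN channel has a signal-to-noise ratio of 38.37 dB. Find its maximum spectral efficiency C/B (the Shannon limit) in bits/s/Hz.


SNR_linear = 10^(38.37/10) = 6870.6844; C/B = log2(1 + SNR_linear) = log2(1 + 6870.6844) = 12.7464

12.7464 bits/s/Hz


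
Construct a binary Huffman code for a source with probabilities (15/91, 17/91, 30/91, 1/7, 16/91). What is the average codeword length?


Huffman construction (repeatedly merge the two least-probable nodes; each merge adds 1 bit to every symbol beneath it): 1/7 + 15/91 = 4/13; 16/91 + 17/91 = 33/91; 4/13 + 30/91 = 58/91; 33/91 + 58/91 = 1. Resulting codeword lengths (in the order the probabilities were given): (3, 2, 2, 3, 2). L_avg = sum(p_i * l_i) = 15/91*3 + 17/91*2 + 30/91*2 + 1/7*3 + 16/91*2 = 30/13 = 2.3077

2.3077 bits


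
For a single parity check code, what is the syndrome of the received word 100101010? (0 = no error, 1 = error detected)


Syndrome = XOR of all bits = 1 XOR 0 XOR 0 XOR 1 XOR 0 XOR 1 XOR 0 XOR 1 XOR 0 = 0

0


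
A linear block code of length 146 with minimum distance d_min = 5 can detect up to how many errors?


Detection capability = d_min - 1 = 5 - 1 = 4

4 errors


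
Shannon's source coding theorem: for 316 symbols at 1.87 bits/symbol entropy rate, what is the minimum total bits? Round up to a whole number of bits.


Minimum bits >= n * H = 316 * 1.87 = 590.92, rounded up to a whole number of bits = 591

591 bits


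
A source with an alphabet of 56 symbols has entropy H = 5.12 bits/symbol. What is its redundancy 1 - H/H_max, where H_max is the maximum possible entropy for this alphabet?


H_max = log2(K) = log2(56) = 5.8074 bits/symbol. Redundancy = 1 - H/H_max = 1 - 5.12/5.8074 = 1 - 0.8816 = 0.1184

0.1184


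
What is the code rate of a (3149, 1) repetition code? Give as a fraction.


Rate = k/n = 1/3149

1/3149


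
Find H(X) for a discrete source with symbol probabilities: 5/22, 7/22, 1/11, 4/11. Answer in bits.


H = -sum(p_i * log2(p_i)). Terms: -(5/22)*log2(5/22) = 0.485796; -(7/22)*log2(7/22) = 0.525661; -(1/11)*log2(1/11) = 0.314494; -(4/11)*log2(4/11) = 0.530702. H = 0.485796 + 0.525661 + 0.314494 + 0.530702 = 1.8567

1.8567 bits


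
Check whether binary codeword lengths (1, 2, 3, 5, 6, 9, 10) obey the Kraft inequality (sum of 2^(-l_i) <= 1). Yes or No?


Kraft sum = sum(2^(-l_i)) = 0.9248, need <= 1. Result: satisfied (a binary prefix-free code with these lengths exists)

Yes


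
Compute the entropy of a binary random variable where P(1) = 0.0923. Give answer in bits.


H = -p*log2(p) - (1-p)*log2(1-p). -0.0923*log2(0.0923) = 0.317284; -0.9077*log2(0.9077) = 0.126817. H = 0.317284 + 0.126817 = 0.4441

0.4441 bits


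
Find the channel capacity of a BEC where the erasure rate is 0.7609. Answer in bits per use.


C = 1 - epsilon = 1 - 0.7609 = 0.2391

0.2391 bits


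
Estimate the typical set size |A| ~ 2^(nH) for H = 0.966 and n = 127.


log2|A_typical| = nH = 127 * 0.966 = 122.682, so |A_typical| ~ 2^122.682 = 8.530e+36

8.530e+36


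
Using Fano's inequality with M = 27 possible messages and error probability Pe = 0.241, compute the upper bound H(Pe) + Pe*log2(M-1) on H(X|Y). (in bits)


H(Pe) = -Pe*log2(Pe) - (1-Pe)*log2(1-Pe) = -0.241*log2(0.241) - 0.759*log2(0.759) = 0.494748 + 0.301952 = 0.7967. Pe*log2(M-1) = 0.241*log2(26) = 1.132806. Bound = H(Pe) + Pe*log2(M-1) = 0.494748 + 0.301952 + 1.132806 = 1.9295

1.9295 bits


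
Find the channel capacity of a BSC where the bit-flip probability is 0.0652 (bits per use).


H(p) = -p*log2(p) - (1-p)*log2(1-p) = -0.0652*log2(0.0652) - 0.9348*log2(0.9348) = 0.256822 + 0.090928 = 0.3478. C = 1 - H(p) = 1 - 0.3478 = 0.6522

0.6522 bits


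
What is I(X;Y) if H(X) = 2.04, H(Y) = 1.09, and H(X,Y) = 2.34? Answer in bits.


I(X;Y) = H(X) + H(Y) - H(X,Y) = 2.04 + 1.09 - 2.34 = 0.79

0.79 bits


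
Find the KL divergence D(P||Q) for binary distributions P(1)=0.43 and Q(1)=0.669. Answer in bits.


KL = p*log2(p/q) + (1-p)*log2((1-p)/(1-q)) = 0.43*log2(0.43/0.669) + 0.57*log2(0.57/0.331) = 0.1728

0.1728 bits


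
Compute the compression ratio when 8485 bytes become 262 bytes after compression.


Ratio = original / compressed = 8485 / 262 = 32.3855

32.3855


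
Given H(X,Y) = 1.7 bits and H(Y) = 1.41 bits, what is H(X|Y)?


H(X|Y) = H(X,Y) - H(Y) = 1.7 - 1.41 = 0.29

0.29 bits


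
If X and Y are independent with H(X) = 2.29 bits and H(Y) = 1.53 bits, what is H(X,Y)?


For independent variables, H(X,Y) = H(X) + H(Y) = 2.29 + 1.53 = 3.82

3.82 bits


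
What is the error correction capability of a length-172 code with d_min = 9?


Correction capability = floor((d-1)/2) = floor((9-1)/2) = 4

4 errors


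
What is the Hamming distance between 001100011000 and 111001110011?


Count differing positions: ^ ^ . ^ . ^ ^ . ^ . ^ ^ = 8 differences

8


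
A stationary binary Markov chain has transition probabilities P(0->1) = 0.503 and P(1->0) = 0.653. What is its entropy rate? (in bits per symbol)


Stationary distribution: pi_0 = p10/(p01+p10) = 0.5649, pi_1 = 0.4351. Entropy rate H' = pi_0*H(p01) + pi_1*H(p10) = 0.5649*1.0 + 0.4351*0.9314 = 0.9701

0.9701 bits/symbol


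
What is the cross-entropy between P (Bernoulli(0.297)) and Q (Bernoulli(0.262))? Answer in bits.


H(P,Q) = -p*log2(q) - (1-p)*log2(1-q). -0.297*log2(0.262) = 0.573911; -0.703*log2(0.738) = 0.308130. H(P,Q) = 0.573911 + 0.308130 = 0.882

0.882 bits


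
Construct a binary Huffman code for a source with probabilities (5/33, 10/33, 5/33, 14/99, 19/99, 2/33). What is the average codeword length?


Huffman construction (repeatedly merge the two least-probable nodes; each merge adds 1 bit to every symbol beneath it): 2/33 + 14/99 = 20/99; 5/33 + 5/33 = 10/33; 19/99 + 20/99 = 13/33; 10/33 + 10/33 = 20/33; 13/33 + 20/33 = 1. Resulting codeword lengths (in the order the probabilities were given): (3, 2, 3, 3, 2, 3). L_avg = sum(p_i * l_i) = 5/33*3 + 10/33*2 + 5/33*3 + 14/99*3 + 19/99*2 + 2/33*3 = 248/99 = 2.5051

2.5051 bits


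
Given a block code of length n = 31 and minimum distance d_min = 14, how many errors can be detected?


Detection capability = d_min - 1 = 14 - 1 = 13

13 errors


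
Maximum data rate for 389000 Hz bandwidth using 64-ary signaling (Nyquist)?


Rate = 2 * B * log2(M) = 2 * 389000 * 6.0 = 4668000.0

4668000.0 bps


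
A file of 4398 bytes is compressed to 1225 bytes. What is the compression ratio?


Ratio = original / compressed = 4398 / 1225 = 3.5902

3.5902


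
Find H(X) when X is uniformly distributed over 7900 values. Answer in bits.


H = log2(n) = log2(7900) = 12.9476

12.9476 bits


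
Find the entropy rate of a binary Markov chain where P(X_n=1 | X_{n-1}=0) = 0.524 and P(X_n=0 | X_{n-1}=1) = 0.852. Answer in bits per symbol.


Stationary distribution: pi_0 = p10/(p01+p10) = 0.6192, pi_1 = 0.3808. Entropy rate H' = pi_0*H(p01) + pi_1*H(p10) = 0.6192*0.9983 + 0.3808*0.6048 = 0.8485

0.8485 bits/symbol


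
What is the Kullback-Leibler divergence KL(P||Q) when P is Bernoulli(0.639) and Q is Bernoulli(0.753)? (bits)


KL = p*log2(p/q) + (1-p)*log2((1-p)/(1-q)) = 0.639*log2(0.639/0.753) + 0.361*log2(0.361/0.247) = 0.0463

0.0463 bits


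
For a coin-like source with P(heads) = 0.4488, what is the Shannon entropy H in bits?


H = -p*log2(p) - (1-p)*log2(1-p). -0.4488*log2(0.4488) = 0.518748; -0.5512*log2(0.5512) = 0.473675. H = 0.518748 + 0.473675 = 0.9924

0.9924 bits


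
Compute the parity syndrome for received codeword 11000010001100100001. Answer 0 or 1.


Syndrome = XOR of all bits = 1 XOR 1 XOR 0 XOR 0 XOR 0 XOR 0 XOR 1 XOR 0 XOR 0 XOR 0 XOR 1 XOR 1 XOR 0 XOR 0 XOR 1 XOR 0 XOR 0 XOR 0 XOR 0 XOR 1 = 1

1


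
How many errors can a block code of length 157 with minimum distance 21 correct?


Correction capability = floor((d-1)/2) = floor((21-1)/2) = 10

10 errors


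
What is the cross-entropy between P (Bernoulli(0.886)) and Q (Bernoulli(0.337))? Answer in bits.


H(P,Q) = -p*log2(q) - (1-p)*log2(1-q). -0.886*log2(0.337) = 1.390293; -0.114*log2(0.663) = 0.067593. H(P,Q) = 1.390293 + 0.067593 = 1.4579

1.4579 bits


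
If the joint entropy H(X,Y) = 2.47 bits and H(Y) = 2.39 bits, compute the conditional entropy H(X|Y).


H(X|Y) = H(X,Y) - H(Y) = 2.47 - 2.39 = 0.08

0.08 bits


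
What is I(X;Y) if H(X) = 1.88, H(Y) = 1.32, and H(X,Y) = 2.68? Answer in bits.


I(X;Y) = H(X) + H(Y) - H(X,Y) = 1.88 + 1.32 - 2.68 = 0.52

0.52 bits


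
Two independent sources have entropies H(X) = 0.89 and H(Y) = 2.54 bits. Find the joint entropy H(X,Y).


For independent variables, H(X,Y) = H(X) + H(Y) = 0.89 + 2.54 = 3.43

3.43 bits


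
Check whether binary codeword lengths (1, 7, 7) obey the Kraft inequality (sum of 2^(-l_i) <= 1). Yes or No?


Kraft sum = sum(2^(-l_i)) = 0.5156, need <= 1. Result: satisfied (a binary prefix-free code with these lengths exists)

Yes


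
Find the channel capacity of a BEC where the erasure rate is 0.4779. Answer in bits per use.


C = 1 - epsilon = 1 - 0.4779 = 0.5221

0.5221 bits


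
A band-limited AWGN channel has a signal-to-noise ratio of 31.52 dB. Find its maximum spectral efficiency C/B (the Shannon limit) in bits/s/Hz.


SNR_linear = 10^(31.52/10) = 1419.0575; C/B = log2(1 + SNR_linear) = log2(1 + 1419.0575) = 10.4717

10.4717 bits/s/Hz


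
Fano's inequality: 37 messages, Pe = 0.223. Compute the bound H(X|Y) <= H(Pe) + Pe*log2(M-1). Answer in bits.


H(Pe) = -Pe*log2(Pe) - (1-Pe)*log2(1-Pe) = -0.223*log2(0.223) - 0.777*log2(0.777) = 0.482769 + 0.282838 = 0.7656. Pe*log2(M-1) = 0.223*log2(36) = 1.152893. Bound = H(Pe) + Pe*log2(M-1) = 0.482769 + 0.282838 + 1.152893 = 1.9185

1.9185 bits


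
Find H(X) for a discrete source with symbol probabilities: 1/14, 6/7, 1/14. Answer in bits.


H = -sum(p_i * log2(p_i)). Terms: -(1/14)*log2(1/14) = 0.271954; -(6/7)*log2(6/7) = 0.190622; -(1/14)*log2(1/14) = 0.271954. H = 0.271954 + 0.190622 + 0.271954 = 0.7345

0.7345 bits


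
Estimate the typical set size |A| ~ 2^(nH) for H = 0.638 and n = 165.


log2|A_typical| = nH = 165 * 0.638 = 105.27, so |A_typical| ~ 2^105.27 = 4.891e+31

4.891e+31


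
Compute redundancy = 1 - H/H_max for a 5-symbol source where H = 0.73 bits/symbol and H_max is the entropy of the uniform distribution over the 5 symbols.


H_max = log2(K) = log2(5) = 2.3219 bits/symbol. Redundancy = 1 - H/H_max = 1 - 0.73/2.3219 = 1 - 0.3144 = 0.6856

0.6856


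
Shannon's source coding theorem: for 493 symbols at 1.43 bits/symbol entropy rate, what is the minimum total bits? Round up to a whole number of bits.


Minimum bits >= n * H = 493 * 1.43 = 704.99, rounded up to a whole number of bits = 705

705 bits


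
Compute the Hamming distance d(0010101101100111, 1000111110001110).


Count differing positions: ^ . ^ . . ^ . . ^ ^ ^ . ^ . . ^ = 8 differences

8


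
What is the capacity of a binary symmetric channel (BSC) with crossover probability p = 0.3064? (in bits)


H(p) = -p*log2(p) - (1-p)*log2(1-p) = -0.3064*log2(0.3064) - 0.6936*log2(0.6936) = 0.522875 + 0.366099 = 0.889. C = 1 - H(p) = 1 - 0.889 = 0.111

0.111 bits


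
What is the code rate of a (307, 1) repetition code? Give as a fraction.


Rate = k/n = 1/307

1/307


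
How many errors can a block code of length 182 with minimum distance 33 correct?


Correction capability = floor((d-1)/2) = floor((33-1)/2) = 16

16 errors


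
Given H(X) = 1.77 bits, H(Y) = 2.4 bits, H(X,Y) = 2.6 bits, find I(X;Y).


I(X;Y) = H(X) + H(Y) - H(X,Y) = 1.77 + 2.4 - 2.6 = 1.57

1.57 bits


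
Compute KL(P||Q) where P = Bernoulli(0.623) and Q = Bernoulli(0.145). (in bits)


KL = p*log2(p/q) + (1-p)*log2((1-p)/(1-q)) = 0.623*log2(0.623/0.145) + 0.377*log2(0.377/0.855) = 0.8649

0.8649 bits


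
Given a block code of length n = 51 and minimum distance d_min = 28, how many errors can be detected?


Detection capability = d_min - 1 = 28 - 1 = 27

27 errors


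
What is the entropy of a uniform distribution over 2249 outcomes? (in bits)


H = log2(n) = log2(2249) = 11.1351

11.1351 bits


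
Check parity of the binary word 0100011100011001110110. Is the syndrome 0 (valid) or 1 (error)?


Syndrome = XOR of all bits = 0 XOR 1 XOR 0 XOR 0 XOR 0 XOR 1 XOR 1 XOR 1 XOR 0 XOR 0 XOR 0 XOR 1 XOR 1 XOR 0 XOR 0 XOR 1 XOR 1 XOR 1 XOR 0 XOR 1 XOR 1 XOR 0 = 1

1


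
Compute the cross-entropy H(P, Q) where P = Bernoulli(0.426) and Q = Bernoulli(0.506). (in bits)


H(P,Q) = -p*log2(q) - (1-p)*log2(1-q). -0.426*log2(0.506) = 0.418669; -0.574*log2(0.494) = 0.583997. H(P,Q) = 0.418669 + 0.583997 = 1.0027

1.0027 bits


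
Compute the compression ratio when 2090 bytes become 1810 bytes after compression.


Ratio = original / compressed = 2090 / 1810 = 1.1547

1.1547


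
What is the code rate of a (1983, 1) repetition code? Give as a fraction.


Rate = k/n = 1/1983

1/1983


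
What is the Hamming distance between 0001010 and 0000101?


Count differing positions: . . . ^ ^ ^ ^ = 4 differences

4


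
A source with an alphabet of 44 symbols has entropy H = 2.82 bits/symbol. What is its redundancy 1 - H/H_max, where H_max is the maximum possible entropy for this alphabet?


H_max = log2(K) = log2(44) = 5.4594 bits/symbol. Redundancy = 1 - H/H_max = 1 - 2.82/5.4594 = 1 - 0.5165 = 0.4835

0.4835


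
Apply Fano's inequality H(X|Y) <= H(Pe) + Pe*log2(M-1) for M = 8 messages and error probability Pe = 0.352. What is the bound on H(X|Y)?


H(Pe) = -Pe*log2(Pe) - (1-Pe)*log2(1-Pe) = -0.352*log2(0.352) - 0.648*log2(0.648) = 0.530236 + 0.405605 = 0.9358. Pe*log2(M-1) = 0.352*log2(7) = 0.988189. Bound = H(Pe) + Pe*log2(M-1) = 0.530236 + 0.405605 + 0.988189 = 1.924

1.924 bits


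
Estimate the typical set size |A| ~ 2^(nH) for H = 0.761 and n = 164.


log2|A_typical| = nH = 164 * 0.761 = 124.804, so |A_typical| ~ 2^124.804 = 3.713e+37

3.713e+37


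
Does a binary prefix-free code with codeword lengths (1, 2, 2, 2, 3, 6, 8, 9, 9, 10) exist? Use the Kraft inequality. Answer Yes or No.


Kraft sum = sum(2^(-l_i)) = 1.3994, need <= 1. Result: violated (a binary prefix-free code with these lengths cannot exist)

No


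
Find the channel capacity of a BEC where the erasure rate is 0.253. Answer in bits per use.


C = 1 - epsilon = 1 - 0.253 = 0.747

0.747 bits


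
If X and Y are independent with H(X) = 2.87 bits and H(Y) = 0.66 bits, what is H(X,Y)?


For independent variables, H(X,Y) = H(X) + H(Y) = 2.87 + 0.66 = 3.53

3.53 bits


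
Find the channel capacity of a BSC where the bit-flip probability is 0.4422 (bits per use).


H(p) = -p*log2(p) - (1-p)*log2(1-p) = -0.4422*log2(0.4422) - 0.5578*log2(0.5578) = 0.520571 + 0.469768 = 0.9903. C = 1 - H(p) = 1 - 0.9903 = 0.0097

0.0097 bits


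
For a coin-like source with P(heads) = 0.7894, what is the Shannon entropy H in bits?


H = -p*log2(p) - (1-p)*log2(1-p). -0.7894*log2(0.7894) = 0.269321; -0.2106*log2(0.2106) = 0.473307. H = 0.269321 + 0.473307 = 0.7426

0.7426 bits


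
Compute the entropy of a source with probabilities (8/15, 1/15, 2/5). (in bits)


H = -sum(p_i * log2(p_i)). Terms: -(8/15)*log2(8/15) = 0.483675; -(1/15)*log2(1/15) = 0.260459; -(2/5)*log2(2/5) = 0.528771. H = 0.483675 + 0.260459 + 0.528771 = 1.2729

1.2729 bits


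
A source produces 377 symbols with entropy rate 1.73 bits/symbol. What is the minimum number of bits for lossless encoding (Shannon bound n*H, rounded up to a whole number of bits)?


Minimum bits >= n * H = 377 * 1.73 = 652.21, rounded up to a whole number of bits = 653

653 bits


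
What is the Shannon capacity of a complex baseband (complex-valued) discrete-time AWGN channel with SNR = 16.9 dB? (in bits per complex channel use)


SNR_linear = 10^(16.9/10) = 48.9779; C = log2(1 + SNR_linear) = log2(1 + 48.9779) = 5.6432

5.6432 bits/channel use


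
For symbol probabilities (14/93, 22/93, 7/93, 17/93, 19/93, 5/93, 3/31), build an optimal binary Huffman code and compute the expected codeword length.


Huffman construction (repeatedly merge the two least-probable nodes; each merge adds 1 bit to every symbol beneath it): 5/93 + 7/93 = 4/31; 3/31 + 4/31 = 7/31; 14/93 + 17/93 = 1/3; 19/93 + 7/31 = 40/93; 22/93 + 1/3 = 53/93; 40/93 + 53/93 = 1. Resulting codeword lengths (in the order the probabilities were given): (3, 2, 4, 3, 2, 4, 3). L_avg = sum(p_i * l_i) = 14/93*3 + 22/93*2 + 7/93*4 + 17/93*3 + 19/93*2 + 5/93*4 + 3/31*3 = 250/93 = 2.6882

2.6882 bits


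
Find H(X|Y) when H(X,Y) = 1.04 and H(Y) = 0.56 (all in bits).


H(X|Y) = H(X,Y) - H(Y) = 1.04 - 0.56 = 0.48

0.48 bits


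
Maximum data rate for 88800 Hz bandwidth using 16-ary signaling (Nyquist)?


Rate = 2 * B * log2(M) = 2 * 88800 * 4.0 = 710400.0

710400.0 bps


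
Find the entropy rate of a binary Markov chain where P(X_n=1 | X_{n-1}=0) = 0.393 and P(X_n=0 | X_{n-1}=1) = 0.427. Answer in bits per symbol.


Stationary distribution: pi_0 = p10/(p01+p10) = 0.5207, pi_1 = 0.4793. Entropy rate H' = pi_0*H(p01) + pi_1*H(p10) = 0.5207*0.9667 + 0.4793*0.9846 = 0.9753

0.9753 bits/symbol


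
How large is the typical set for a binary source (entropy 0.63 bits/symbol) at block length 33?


log2|A_typical| = nH = 33 * 0.63 = 20.79, so |A_typical| ~ 2^20.79 = 1.813e+06

1.813e+06


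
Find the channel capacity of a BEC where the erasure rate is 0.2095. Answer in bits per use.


C = 1 - epsilon = 1 - 0.2095 = 0.7905

0.7905 bits


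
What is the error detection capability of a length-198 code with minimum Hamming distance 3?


Detection capability = d_min - 1 = 3 - 1 = 2

2 errors


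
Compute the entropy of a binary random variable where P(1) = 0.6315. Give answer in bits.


H = -p*log2(p) - (1-p)*log2(1-p). -0.6315*log2(0.6315) = 0.418776; -0.3685*log2(0.3685) = 0.530737. H = 0.418776 + 0.530737 = 0.9495

0.9495 bits


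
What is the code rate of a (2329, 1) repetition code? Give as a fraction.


Rate = k/n = 1/2329

1/2329


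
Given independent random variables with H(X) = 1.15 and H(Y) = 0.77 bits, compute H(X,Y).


For independent variables, H(X,Y) = H(X) + H(Y) = 1.15 + 0.77 = 1.92

1.92 bits


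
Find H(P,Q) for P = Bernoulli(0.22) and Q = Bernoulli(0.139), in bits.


H(P,Q) = -p*log2(q) - (1-p)*log2(1-q). -0.22*log2(0.139) = 0.626306; -0.78*log2(0.861) = 0.168414. H(P,Q) = 0.626306 + 0.168414 = 0.7947

0.7947 bits


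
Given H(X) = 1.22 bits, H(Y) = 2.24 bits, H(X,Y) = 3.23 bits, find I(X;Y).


I(X;Y) = H(X) + H(Y) - H(X,Y) = 1.22 + 2.24 - 3.23 = 0.23

0.23 bits


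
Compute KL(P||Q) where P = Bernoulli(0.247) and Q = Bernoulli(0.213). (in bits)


KL = p*log2(p/q) + (1-p)*log2((1-p)/(1-q)) = 0.247*log2(0.247/0.213) + 0.753*log2(0.753/0.787) = 0.0048

0.0048 bits


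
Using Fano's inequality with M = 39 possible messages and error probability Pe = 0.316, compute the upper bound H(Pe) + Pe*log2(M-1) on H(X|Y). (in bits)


H(Pe) = -Pe*log2(Pe) - (1-Pe)*log2(1-Pe) = -0.316*log2(0.316) - 0.684*log2(0.684) = 0.525193 + 0.374785 = 0.9. Pe*log2(M-1) = 0.316*log2(38) = 1.658345. Bound = H(Pe) + Pe*log2(M-1) = 0.525193 + 0.374785 + 1.658345 = 2.5583

2.5583 bits


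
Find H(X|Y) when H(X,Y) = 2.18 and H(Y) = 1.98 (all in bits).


H(X|Y) = H(X,Y) - H(Y) = 2.18 - 1.98 = 0.2

0.2 bits


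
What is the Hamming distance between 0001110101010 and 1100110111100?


Count differing positions: ^ ^ . ^ . . . . ^ . ^ ^ . = 6 differences

6


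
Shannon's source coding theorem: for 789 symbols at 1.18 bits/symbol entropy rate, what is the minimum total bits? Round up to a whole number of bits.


Minimum bits >= n * H = 789 * 1.18 = 931.02, rounded up to a whole number of bits = 932

932 bits


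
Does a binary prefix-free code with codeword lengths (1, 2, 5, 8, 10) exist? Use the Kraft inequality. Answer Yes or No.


Kraft sum = sum(2^(-l_i)) = 0.7861, need <= 1. Result: satisfied (a binary prefix-free code with these lengths exists)

Yes


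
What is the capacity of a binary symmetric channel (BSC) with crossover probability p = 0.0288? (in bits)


H(p) = -p*log2(p) - (1-p)*log2(1-p) = -0.0288*log2(0.0288) - 0.9712*log2(0.9712) = 0.147392 + 0.040945 = 0.1883. C = 1 - H(p) = 1 - 0.1883 = 0.8117

0.8117 bits


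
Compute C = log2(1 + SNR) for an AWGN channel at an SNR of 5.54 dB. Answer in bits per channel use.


SNR_linear = 10^(5.54/10) = 3.581; C = log2(1 + SNR_linear) = log2(1 + 3.581) = 2.1957

2.1957 bits/channel use


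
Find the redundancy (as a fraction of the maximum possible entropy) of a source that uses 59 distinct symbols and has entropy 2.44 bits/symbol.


H_max = log2(K) = log2(59) = 5.8826 bits/symbol. Redundancy = 1 - H/H_max = 1 - 2.44/5.8826 = 1 - 0.4148 = 0.5852

0.5852


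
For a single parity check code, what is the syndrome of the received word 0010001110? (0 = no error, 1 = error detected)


Syndrome = XOR of all bits = 0 XOR 0 XOR 1 XOR 0 XOR 0 XOR 0 XOR 1 XOR 1 XOR 1 XOR 0 = 0

0


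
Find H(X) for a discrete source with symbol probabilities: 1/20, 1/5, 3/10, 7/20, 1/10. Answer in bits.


H = -sum(p_i * log2(p_i)). Terms: -(1/20)*log2(1/20) = 0.216096; -(1/5)*log2(1/5) = 0.464386; -(3/10)*log2(3/10) = 0.521090; -(7/20)*log2(7/20) = 0.530101; -(1/10)*log2(1/10) = 0.332193. H = 0.216096 + 0.464386 + 0.521090 + 0.530101 + 0.332193 = 2.0639

2.0639 bits


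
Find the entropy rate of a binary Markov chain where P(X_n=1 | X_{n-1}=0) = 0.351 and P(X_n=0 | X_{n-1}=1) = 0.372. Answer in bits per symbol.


Stationary distribution: pi_0 = p10/(p01+p10) = 0.5145, pi_1 = 0.4855. Entropy rate H' = pi_0*H(p01) + pi_1*H(p10) = 0.5145*0.935 + 0.4855*0.9522 = 0.9433

0.9433 bits/symbol


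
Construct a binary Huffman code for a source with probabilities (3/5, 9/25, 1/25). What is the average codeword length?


Huffman construction (repeatedly merge the two least-probable nodes; each merge adds 1 bit to every symbol beneath it): 1/25 + 9/25 = 2/5; 2/5 + 3/5 = 1. Resulting codeword lengths (in the order the probabilities were given): (1, 2, 2). L_avg = sum(p_i * l_i) = 3/5*1 + 9/25*2 + 1/25*2 = 7/5 = 1.4

1.4 bits


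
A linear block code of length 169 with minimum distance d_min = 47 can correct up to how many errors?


Correction capability = floor((d-1)/2) = floor((47-1)/2) = 23

23 errors


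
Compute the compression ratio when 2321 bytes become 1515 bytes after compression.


Ratio = original / compressed = 2321 / 1515 = 1.532

1.532


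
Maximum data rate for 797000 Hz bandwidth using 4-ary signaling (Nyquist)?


Rate = 2 * B * log2(M) = 2 * 797000 * 2.0 = 3188000.0

3188000.0 bps


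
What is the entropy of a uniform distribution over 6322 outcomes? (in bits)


H = log2(n) = log2(6322) = 12.6262

12.6262 bits


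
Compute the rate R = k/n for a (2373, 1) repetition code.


Rate = k/n = 1/2373

1/2373


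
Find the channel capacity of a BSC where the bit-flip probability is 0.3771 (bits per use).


H(p) = -p*log2(p) - (1-p)*log2(1-p) = -0.3771*log2(0.3771) - 0.6229*log2(0.6229) = 0.530573 + 0.425396 = 0.956. C = 1 - H(p) = 1 - 0.956 = 0.044

0.044 bits


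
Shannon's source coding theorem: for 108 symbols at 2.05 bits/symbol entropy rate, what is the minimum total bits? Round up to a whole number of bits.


Minimum bits >= n * H = 108 * 2.05 = 221.4, rounded up to a whole number of bits = 222

222 bits


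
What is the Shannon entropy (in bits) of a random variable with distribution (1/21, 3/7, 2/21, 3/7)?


H = -sum(p_i * log2(p_i)). Terms: -(1/21)*log2(1/21) = 0.209158; -(3/7)*log2(3/7) = 0.523882; -(2/21)*log2(2/21) = 0.323078; -(3/7)*log2(3/7) = 0.523882. H = 0.209158 + 0.523882 + 0.323078 + 0.523882 = 1.58

1.58 bits


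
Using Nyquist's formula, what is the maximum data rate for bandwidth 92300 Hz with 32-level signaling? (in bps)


Rate = 2 * B * log2(M) = 2 * 92300 * 5.0 = 923000.0

923000.0 bps


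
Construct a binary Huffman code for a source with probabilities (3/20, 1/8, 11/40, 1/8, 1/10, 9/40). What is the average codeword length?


Huffman construction (repeatedly merge the two least-probable nodes; each merge adds 1 bit to every symbol beneath it): 1/10 + 1/8 = 9/40; 1/8 + 3/20 = 11/40; 9/40 + 9/40 = 9/20; 11/40 + 11/40 = 11/20; 9/20 + 11/20 = 1. Resulting codeword lengths (in the order the probabilities were given): (3, 3, 2, 3, 3, 2). L_avg = sum(p_i * l_i) = 3/20*3 + 1/8*3 + 11/40*2 + 1/8*3 + 1/10*3 + 9/40*2 = 5/2 = 2.5

2.5 bits


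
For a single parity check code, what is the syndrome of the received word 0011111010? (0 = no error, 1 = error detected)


Syndrome = XOR of all bits = 0 XOR 0 XOR 1 XOR 1 XOR 1 XOR 1 XOR 1 XOR 0 XOR 1 XOR 0 = 0

0


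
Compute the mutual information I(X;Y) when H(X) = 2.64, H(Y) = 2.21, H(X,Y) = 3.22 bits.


I(X;Y) = H(X) + H(Y) - H(X,Y) = 2.64 + 2.21 - 3.22 = 1.63

1.63 bits


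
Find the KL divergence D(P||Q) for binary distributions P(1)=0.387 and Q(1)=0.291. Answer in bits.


KL = p*log2(p/q) + (1-p)*log2((1-p)/(1-q)) = 0.387*log2(0.387/0.291) + 0.613*log2(0.613/0.709) = 0.0305

0.0305 bits


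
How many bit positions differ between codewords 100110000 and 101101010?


Count differing positions: . . ^ . ^ ^ . ^ . = 4 differences

4


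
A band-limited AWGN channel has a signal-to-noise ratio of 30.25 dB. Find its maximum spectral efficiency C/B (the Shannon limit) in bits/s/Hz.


SNR_linear = 10^(30.25/10) = 1059.2537; C/B = log2(1 + SNR_linear) = log2(1 + 1059.2537) = 10.0502

10.0502 bits/s/Hz


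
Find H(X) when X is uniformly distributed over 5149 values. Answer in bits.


H = log2(n) = log2(5149) = 12.3301

12.3301 bits


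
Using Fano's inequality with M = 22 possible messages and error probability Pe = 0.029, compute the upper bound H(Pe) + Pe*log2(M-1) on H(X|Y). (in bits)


H(Pe) = -Pe*log2(Pe) - (1-Pe)*log2(1-Pe) = -0.029*log2(0.029) - 0.971*log2(0.971) = 0.148126 + 0.041226 = 0.1894. Pe*log2(M-1) = 0.029*log2(21) = 0.127377. Bound = H(Pe) + Pe*log2(M-1) = 0.148126 + 0.041226 + 0.127377 = 0.3167

0.3167 bits


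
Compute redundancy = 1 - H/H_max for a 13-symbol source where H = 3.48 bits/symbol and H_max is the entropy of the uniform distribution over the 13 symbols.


H_max = log2(K) = log2(13) = 3.7004 bits/symbol. Redundancy = 1 - H/H_max = 1 - 3.48/3.7004 = 1 - 0.9404 = 0.0596

0.0596


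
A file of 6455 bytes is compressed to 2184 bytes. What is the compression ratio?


Ratio = original / compressed = 6455 / 2184 = 2.9556

2.9556


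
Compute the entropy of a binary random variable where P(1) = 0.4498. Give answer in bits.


H = -p*log2(p) - (1-p)*log2(1-p). -0.4498*log2(0.4498) = 0.518459; -0.5502*log2(0.5502) = 0.474257. H = 0.518459 + 0.474257 = 0.9927

0.9927 bits


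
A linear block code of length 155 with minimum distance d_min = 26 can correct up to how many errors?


Correction capability = floor((d-1)/2) = floor((26-1)/2) = 12

12 errors


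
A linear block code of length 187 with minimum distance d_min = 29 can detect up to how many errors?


Detection capability = d_min - 1 = 29 - 1 = 28

28 errors


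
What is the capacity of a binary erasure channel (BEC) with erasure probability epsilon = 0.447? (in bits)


C = 1 - epsilon = 1 - 0.447 = 0.553

0.553 bits


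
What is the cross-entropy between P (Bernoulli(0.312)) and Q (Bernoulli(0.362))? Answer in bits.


H(P,Q) = -p*log2(q) - (1-p)*log2(1-q). -0.312*log2(0.362) = 0.457373; -0.688*log2(0.638) = 0.446080. H(P,Q) = 0.457373 + 0.446080 = 0.9035

0.9035 bits


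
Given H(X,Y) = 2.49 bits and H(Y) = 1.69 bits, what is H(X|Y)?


H(X|Y) = H(X,Y) - H(Y) = 2.49 - 1.69 = 0.8

0.8 bits


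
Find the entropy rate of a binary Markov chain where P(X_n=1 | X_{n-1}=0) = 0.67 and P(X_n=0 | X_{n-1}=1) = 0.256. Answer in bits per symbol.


Stationary distribution: pi_0 = p10/(p01+p10) = 0.2765, pi_1 = 0.7235. Entropy rate H' = pi_0*H(p01) + pi_1*H(p10) = 0.2765*0.9149 + 0.7235*0.8207 = 0.8467

0.8467 bits/symbol


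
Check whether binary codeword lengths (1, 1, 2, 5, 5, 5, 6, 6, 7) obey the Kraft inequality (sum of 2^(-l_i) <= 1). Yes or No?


Kraft sum = sum(2^(-l_i)) = 1.3828, need <= 1. Result: violated (a binary prefix-free code with these lengths cannot exist)

No


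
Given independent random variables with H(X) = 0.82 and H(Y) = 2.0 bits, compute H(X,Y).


For independent variables, H(X,Y) = H(X) + H(Y) = 0.82 + 2.0 = 2.82

2.82 bits


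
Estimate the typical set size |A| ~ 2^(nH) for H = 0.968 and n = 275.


log2|A_typical| = nH = 275 * 0.968 = 266.2, so |A_typical| ~ 2^266.2 = 1.362e+80

1.362e+80


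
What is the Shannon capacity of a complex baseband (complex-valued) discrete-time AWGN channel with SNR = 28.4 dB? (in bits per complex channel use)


SNR_linear = 10^(28.4/10) = 691.831; C = log2(1 + SNR_linear) = log2(1 + 691.831) = 9.4364

9.4364 bits/channel use


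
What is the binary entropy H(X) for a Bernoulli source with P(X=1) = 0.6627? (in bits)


H = -p*log2(p) - (1-p)*log2(1-p). -0.6627*log2(0.6627) = 0.393360; -0.3373*log2(0.3373) = 0.528851. H = 0.393360 + 0.528851 = 0.9222

0.9222 bits


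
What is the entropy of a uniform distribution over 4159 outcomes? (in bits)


H = log2(n) = log2(4159) = 12.022

12.022 bits


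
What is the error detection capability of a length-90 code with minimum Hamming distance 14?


Detection capability = d_min - 1 = 14 - 1 = 13

13 errors


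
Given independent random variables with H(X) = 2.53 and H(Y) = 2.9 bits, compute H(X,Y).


For independent variables, H(X,Y) = H(X) + H(Y) = 2.53 + 2.9 = 5.43

5.43 bits


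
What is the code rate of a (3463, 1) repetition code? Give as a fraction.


Rate = k/n = 1/3463

1/3463


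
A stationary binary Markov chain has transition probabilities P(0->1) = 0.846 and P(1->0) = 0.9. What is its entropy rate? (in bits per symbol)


Stationary distribution: pi_0 = p10/(p01+p10) = 0.5155, pi_1 = 0.4845. Entropy rate H' = pi_0*H(p01) + pi_1*H(p10) = 0.5155*0.6198 + 0.4845*0.469 = 0.5467

0.5467 bits/symbol


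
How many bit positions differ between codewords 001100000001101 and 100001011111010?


Count differing positions: ^ . ^ ^ . ^ . ^ ^ ^ ^ . ^ ^ ^ = 11 differences

11


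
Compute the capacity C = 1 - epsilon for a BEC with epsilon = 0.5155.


C = 1 - epsilon = 1 - 0.5155 = 0.4845

0.4845 bits


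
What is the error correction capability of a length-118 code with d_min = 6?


Correction capability = floor((d-1)/2) = floor((6-1)/2) = 2

2 errors


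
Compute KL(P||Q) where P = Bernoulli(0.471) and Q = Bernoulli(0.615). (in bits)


KL = p*log2(p/q) + (1-p)*log2((1-p)/(1-q)) = 0.471*log2(0.471/0.615) + 0.529*log2(0.529/0.385) = 0.0612

0.0612 bits


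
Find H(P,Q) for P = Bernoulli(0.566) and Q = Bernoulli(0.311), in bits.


H(P,Q) = -p*log2(q) - (1-p)*log2(1-q). -0.566*log2(0.311) = 0.953718; -0.434*log2(0.689) = 0.233242. H(P,Q) = 0.953718 + 0.233242 = 1.187

1.187 bits


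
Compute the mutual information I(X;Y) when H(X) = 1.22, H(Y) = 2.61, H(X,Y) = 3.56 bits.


I(X;Y) = H(X) + H(Y) - H(X,Y) = 1.22 + 2.61 - 3.56 = 0.27

0.27 bits


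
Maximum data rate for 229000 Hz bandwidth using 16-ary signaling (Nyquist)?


Rate = 2 * B * log2(M) = 2 * 229000 * 4.0 = 1832000.0

1832000.0 bps


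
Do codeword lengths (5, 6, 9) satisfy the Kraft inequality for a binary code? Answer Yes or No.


Kraft sum = sum(2^(-l_i)) = 0.0488, need <= 1. Result: satisfied (a binary prefix-free code with these lengths exists)

Yes


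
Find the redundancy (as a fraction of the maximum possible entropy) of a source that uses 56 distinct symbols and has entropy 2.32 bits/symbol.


H_max = log2(K) = log2(56) = 5.8074 bits/symbol. Redundancy = 1 - H/H_max = 1 - 2.32/5.8074 = 1 - 0.3995 = 0.6005

0.6005


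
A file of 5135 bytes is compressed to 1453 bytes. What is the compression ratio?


Ratio = original / compressed = 5135 / 1453 = 3.5341

3.5341


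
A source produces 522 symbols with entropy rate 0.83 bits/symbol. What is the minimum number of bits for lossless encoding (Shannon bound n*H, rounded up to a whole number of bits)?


Minimum bits >= n * H = 522 * 0.83 = 433.26, rounded up to a whole number of bits = 434

434 bits


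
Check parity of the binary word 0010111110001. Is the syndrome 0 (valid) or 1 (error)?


Syndrome = XOR of all bits = 0 XOR 0 XOR 1 XOR 0 XOR 1 XOR 1 XOR 1 XOR 1 XOR 1 XOR 0 XOR 0 XOR 0 XOR 1 = 1

1


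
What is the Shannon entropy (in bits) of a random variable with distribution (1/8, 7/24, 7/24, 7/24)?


H = -sum(p_i * log2(p_i)). Terms: -(1/8)*log2(1/8) = 0.375000; -(7/24)*log2(7/24) = 0.518469; -(7/24)*log2(7/24) = 0.518469; -(7/24)*log2(7/24) = 0.518469. H = 0.375000 + 0.518469 + 0.518469 + 0.518469 = 1.9304

1.9304 bits


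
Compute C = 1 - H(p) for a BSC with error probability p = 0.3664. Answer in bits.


H(p) = -p*log2(p) - (1-p)*log2(1-p) = -0.3664*log2(0.3664) - 0.6336*log2(0.6336) = 0.530734 + 0.417134 = 0.9479. C = 1 - H(p) = 1 - 0.9479 = 0.0521

0.0521 bits


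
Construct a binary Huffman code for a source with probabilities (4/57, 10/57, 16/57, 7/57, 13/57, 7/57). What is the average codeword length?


Huffman construction (repeatedly merge the two least-probable nodes; each merge adds 1 bit to every symbol beneath it): 4/57 + 7/57 = 11/57; 7/57 + 10/57 = 17/57; 11/57 + 13/57 = 8/19; 16/57 + 17/57 = 11/19; 8/19 + 11/19 = 1. Resulting codeword lengths (in the order the probabilities were given): (3, 3, 2, 3, 2, 3). L_avg = sum(p_i * l_i) = 4/57*3 + 10/57*3 + 16/57*2 + 7/57*3 + 13/57*2 + 7/57*3 = 142/57 = 2.4912

2.4912 bits


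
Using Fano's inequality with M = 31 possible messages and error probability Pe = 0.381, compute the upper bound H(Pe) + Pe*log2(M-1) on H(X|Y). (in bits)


H(Pe) = -Pe*log2(Pe) - (1-Pe)*log2(1-Pe) = -0.381*log2(0.381) - 0.619*log2(0.619) = 0.530404 + 0.428341 = 0.9587. Pe*log2(M-1) = 0.381*log2(30) = 1.869525. Bound = H(Pe) + Pe*log2(M-1) = 0.530404 + 0.428341 + 1.869525 = 2.8283

2.8283 bits


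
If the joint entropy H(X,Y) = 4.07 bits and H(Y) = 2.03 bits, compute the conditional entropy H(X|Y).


H(X|Y) = H(X,Y) - H(Y) = 4.07 - 2.03 = 2.04

2.04 bits


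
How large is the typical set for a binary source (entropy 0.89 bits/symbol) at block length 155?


log2|A_typical| = nH = 155 * 0.89 = 137.95, so |A_typical| ~ 2^137.95 = 3.366e+41

3.366e+41


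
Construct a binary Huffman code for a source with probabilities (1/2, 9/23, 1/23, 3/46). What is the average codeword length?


Huffman construction (repeatedly merge the two least-probable nodes; each merge adds 1 bit to every symbol beneath it): 1/23 + 3/46 = 5/46; 5/46 + 9/23 = 1/2; 1/2 + 1/2 = 1. Resulting codeword lengths (in the order the probabilities were given): (1, 2, 3, 3). L_avg = sum(p_i * l_i) = 1/2*1 + 9/23*2 + 1/23*3 + 3/46*3 = 37/23 = 1.6087

1.6087 bits


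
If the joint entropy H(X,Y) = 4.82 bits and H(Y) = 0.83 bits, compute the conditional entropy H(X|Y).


H(X|Y) = H(X,Y) - H(Y) = 4.82 - 0.83 = 3.99

3.99 bits


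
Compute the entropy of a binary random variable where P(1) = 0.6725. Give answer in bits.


H = -p*log2(p) - (1-p)*log2(1-p). -0.6725*log2(0.6725) = 0.384935; -0.3275*log2(0.3275) = 0.527417. H = 0.384935 + 0.527417 = 0.9124

0.9124 bits


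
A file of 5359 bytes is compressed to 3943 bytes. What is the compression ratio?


Ratio = original / compressed = 5359 / 3943 = 1.3591

1.3591


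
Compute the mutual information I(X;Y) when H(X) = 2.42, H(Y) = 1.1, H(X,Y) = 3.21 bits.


I(X;Y) = H(X) + H(Y) - H(X,Y) = 2.42 + 1.1 - 3.21 = 0.31

0.31 bits


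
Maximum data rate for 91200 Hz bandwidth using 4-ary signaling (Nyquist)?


Rate = 2 * B * log2(M) = 2 * 91200 * 2.0 = 364800.0

364800.0 bps


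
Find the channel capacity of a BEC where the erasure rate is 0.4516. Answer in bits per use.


C = 1 - epsilon = 1 - 0.4516 = 0.5484

0.5484 bits


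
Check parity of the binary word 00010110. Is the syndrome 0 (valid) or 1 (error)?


Syndrome = XOR of all bits = 0 XOR 0 XOR 0 XOR 1 XOR 0 XOR 1 XOR 1 XOR 0 = 1

1


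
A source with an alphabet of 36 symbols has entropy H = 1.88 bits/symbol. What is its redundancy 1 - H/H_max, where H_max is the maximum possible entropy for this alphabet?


H_max = log2(K) = log2(36) = 5.1699 bits/symbol. Redundancy = 1 - H/H_max = 1 - 1.88/5.1699 = 1 - 0.3636 = 0.6364

0.6364


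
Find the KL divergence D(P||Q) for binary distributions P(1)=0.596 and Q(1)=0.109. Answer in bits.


KL = p*log2(p/q) + (1-p)*log2((1-p)/(1-q)) = 0.596*log2(0.596/0.109) + 0.404*log2(0.404/0.891) = 0.9998

0.9998 bits


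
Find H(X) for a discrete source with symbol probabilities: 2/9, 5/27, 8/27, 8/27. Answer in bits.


H = -sum(p_i * log2(p_i)). Terms: -(2/9)*log2(2/9) = 0.482206; -(5/27)*log2(5/27) = 0.450548; -(8/27)*log2(8/27) = 0.519967; -(8/27)*log2(8/27) = 0.519967. H = 0.482206 + 0.450548 + 0.519967 + 0.519967 = 1.9727

1.9727 bits
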